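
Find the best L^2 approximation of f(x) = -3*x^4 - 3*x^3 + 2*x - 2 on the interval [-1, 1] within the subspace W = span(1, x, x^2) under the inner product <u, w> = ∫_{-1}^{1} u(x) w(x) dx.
g(x) = -18*x^2/7 + x/5 - 61/35

The best approximation g ∈ W is the orthogonal projection of f onto W. Writing g = a_0 + a_1 x + a_2 x^2, the coefficients solve the normal equations G · a = b where
  G_{ij} = <φ_i, φ_j> and b_i = <f, φ_i>, with φ_0 = 1, φ_1 = x, φ_2 = x^2.
G =
  [2, 0, 2/3]
  [0, 2/3, 0]
  [2/3, 0, 2/5],
b = (-26/5, 2/15, -46/21).
Solving gives a_0 = -61/35, a_1 = 1/5, a_2 = -18/7, so
  g(x) = -18*x^2/7 + x/5 - 61/35.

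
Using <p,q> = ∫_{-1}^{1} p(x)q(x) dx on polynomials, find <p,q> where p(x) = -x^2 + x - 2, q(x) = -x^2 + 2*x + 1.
<p,q> = -8/5

Expand the product: p(x)·q(x) = x^4 - 3*x^3 + 3*x^2 - 3*x - 2.
∫_{-1}^{1} of each monomial x^k gives [2/(k+1) if k even, 0 if k odd]. Integrating term-by-term (or equivalently evaluating the antiderivative F(x) = x^5/5 - 3*x^4/4 + x^3 - 3*x^2/2 - 2*x at the endpoints):
  F(1) − F(−1) = -61/20 − (-29/20) = -8/5.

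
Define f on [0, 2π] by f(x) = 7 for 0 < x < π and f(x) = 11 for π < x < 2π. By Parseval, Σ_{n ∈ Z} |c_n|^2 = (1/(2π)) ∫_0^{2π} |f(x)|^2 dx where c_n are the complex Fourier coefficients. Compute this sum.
Σ |c_n|^2 = 85

Parseval equates the L^2 energy of f (normalised by 1/(2π)) with the ℓ^2 sum of its Fourier coefficients: (1/(2π)) ∫_0^{2π} |f|^2 = Σ |c_n|^2.
Compute the left side: (1/(2π)) [∫_0^π 7^2 dx + ∫_π^{2π} 11^2 dx] = (1/(2π)) · (49π + 121π) = (49 + 121)/2 = 85.
So Σ_{n ∈ Z} |c_n|^2 = 85.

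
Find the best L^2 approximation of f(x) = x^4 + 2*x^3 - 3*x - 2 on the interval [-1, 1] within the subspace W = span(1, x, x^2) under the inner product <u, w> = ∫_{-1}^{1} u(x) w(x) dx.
g(x) = 6*x^2/7 - 9*x/5 - 73/35

The best approximation g ∈ W is the orthogonal projection of f onto W. Writing g = a_0 + a_1 x + a_2 x^2, the coefficients solve the normal equations G · a = b where
  G_{ij} = <φ_i, φ_j> and b_i = <f, φ_i>, with φ_0 = 1, φ_1 = x, φ_2 = x^2.
G =
  [2, 0, 2/3]
  [0, 2/3, 0]
  [2/3, 0, 2/5],
b = (-18/5, -6/5, -22/21).
Solving gives a_0 = -73/35, a_1 = -9/5, a_2 = 6/7, so
  g(x) = 6*x^2/7 - 9*x/5 - 73/35.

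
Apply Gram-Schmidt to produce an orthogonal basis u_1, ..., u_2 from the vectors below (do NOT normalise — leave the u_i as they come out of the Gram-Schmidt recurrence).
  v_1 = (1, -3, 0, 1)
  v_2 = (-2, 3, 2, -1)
Orthogonal basis:
  u_1 = (1, -3, 0, 1)
  u_2 = (-10/11, -3/11, 2, 1/11)

Apply the Gram-Schmidt recurrence
  u_1 = v_1
  u_i = v_i − Σ_{j<i} ((v_i · u_j) / (u_j · u_j)) · u_j.

Step by step this gives:
  u_1 = (1, -3, 0, 1)
  u_2 = (-10/11, -3/11, 2, 1/11)

Orthogonality check:
  u_2 · u_1 = 0 (should be 0)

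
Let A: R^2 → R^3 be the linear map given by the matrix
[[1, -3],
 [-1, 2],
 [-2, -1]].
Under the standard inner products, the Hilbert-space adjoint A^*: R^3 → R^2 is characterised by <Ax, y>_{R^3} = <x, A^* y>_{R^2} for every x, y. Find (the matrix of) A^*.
A^* = A^T =
[[1, -1, -2],
 [-3, 2, -1]]

For real matrices with standard dot products, the defining identity <Ax, y> = <x, A^* y> gives (Ax)^T y = x^T (A^*) y, i.e. x^T A^T y = x^T (A^*) y. Since this holds for all x, y, we must have A^* = A^T. Therefore
A^* =
[[1, -1, -2],
 [-3, 2, -1]].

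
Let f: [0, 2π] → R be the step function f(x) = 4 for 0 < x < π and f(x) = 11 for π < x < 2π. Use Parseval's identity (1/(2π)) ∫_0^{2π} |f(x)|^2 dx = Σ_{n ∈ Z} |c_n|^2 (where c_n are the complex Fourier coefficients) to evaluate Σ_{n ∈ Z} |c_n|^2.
Σ |c_n|^2 = 137/2

Parseval equates the L^2 energy of f (normalised by 1/(2π)) with the ℓ^2 sum of its Fourier coefficients: (1/(2π)) ∫_0^{2π} |f|^2 = Σ |c_n|^2.
Compute the left side: (1/(2π)) [∫_0^π 4^2 dx + ∫_π^{2π} 11^2 dx] = (1/(2π)) · (16π + 121π) = (16 + 121)/2 = 137/2.
So Σ_{n ∈ Z} |c_n|^2 = 137/2.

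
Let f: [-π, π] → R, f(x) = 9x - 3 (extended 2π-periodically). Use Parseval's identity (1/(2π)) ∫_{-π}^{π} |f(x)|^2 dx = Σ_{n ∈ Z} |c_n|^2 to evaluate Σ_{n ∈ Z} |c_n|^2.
Σ |c_n|^2 = 27π^2 + 9

Expand and integrate term by term over [-π, π]:
  ∫ (9x)^2 dx = 81·(2π^3/3); ∫ 2·9·(-3)·x dx = 0 (odd integrand); ∫ (-3)^2 dx = 9·2π.
So (1/(2π)) ∫_{-π}^{π} (9x - 3)^2 dx = 81π^2/3 + 9 = 27π^2 + 9.
Parseval ⇒ Σ |c_n|^2 = 27π^2 + 9.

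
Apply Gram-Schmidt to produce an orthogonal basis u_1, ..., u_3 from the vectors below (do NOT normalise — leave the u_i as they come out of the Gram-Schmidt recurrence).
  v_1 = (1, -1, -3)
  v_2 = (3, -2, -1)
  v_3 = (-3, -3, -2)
Orthogonal basis:
  u_1 = (1, -1, -3)
  u_2 = (25/11, -14/11, 13/11)
  u_3 = (-37/18, -148/45, 37/90)

Apply the Gram-Schmidt recurrence
  u_1 = v_1
  u_i = v_i − Σ_{j<i} ((v_i · u_j) / (u_j · u_j)) · u_j.

Step by step this gives:
  u_1 = (1, -1, -3)
  u_2 = (25/11, -14/11, 13/11)
  u_3 = (-37/18, -148/45, 37/90)

Orthogonality check:
  u_2 · u_1 = 0 (should be 0)
  u_3 · u_1 = 0 (should be 0)
  u_3 · u_2 = 0 (should be 0)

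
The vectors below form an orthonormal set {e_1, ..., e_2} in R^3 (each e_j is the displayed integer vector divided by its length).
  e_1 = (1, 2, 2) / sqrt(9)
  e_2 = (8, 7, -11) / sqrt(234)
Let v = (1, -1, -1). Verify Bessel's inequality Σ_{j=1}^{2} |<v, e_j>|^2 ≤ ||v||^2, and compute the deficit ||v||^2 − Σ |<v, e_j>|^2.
Σ |<v, e_j>|^2 = 21/13; ||v||^2 = 3; deficit = 18/13

Write each e_j = u_j / sqrt(<u_j, u_j>) where u_j is the displayed integer vector. Then <v, e_j> = <v, u_j> / sqrt(<u_j, u_j>), so |<v, e_j>|^2 = <v, u_j>^2 / <u_j, u_j>.
Coefficients: <v, e_1> = -3/sqrt(9), <v, e_2> = 12/sqrt(234).
Square and sum: Σ |<v, e_j>|^2 = 21/13.
Compute ||v||^2 = v·v = 3.
Deficit = 3 − 21/13 = 18/13 ≥ 0, confirming Bessel's inequality. (The deficit equals ||v − Σ <v,e_j> e_j||^2, the squared distance from v to span{e_j}.)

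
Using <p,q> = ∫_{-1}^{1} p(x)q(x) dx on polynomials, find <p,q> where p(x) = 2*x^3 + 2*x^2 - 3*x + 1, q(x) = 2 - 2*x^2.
<p,q> = 56/15

Expand the product: p(x)·q(x) = -4*x^5 - 4*x^4 + 10*x^3 + 2*x^2 - 6*x + 2.
∫_{-1}^{1} of each monomial x^k gives [2/(k+1) if k even, 0 if k odd]. Integrating term-by-term (or equivalently evaluating the antiderivative F(x) = -2*x^6/3 - 4*x^5/5 + 5*x^4/2 + 2*x^3/3 - 3*x^2 + 2*x at the endpoints):
  F(1) − F(−1) = 7/10 − (-91/30) = 56/15.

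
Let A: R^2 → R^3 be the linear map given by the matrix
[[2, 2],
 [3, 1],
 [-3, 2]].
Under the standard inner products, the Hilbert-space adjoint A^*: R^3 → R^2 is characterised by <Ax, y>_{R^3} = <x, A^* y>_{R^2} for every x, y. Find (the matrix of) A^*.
A^* = A^T =
[[2, 3, -3],
 [2, 1, 2]]

For real matrices with standard dot products, the defining identity <Ax, y> = <x, A^* y> gives (Ax)^T y = x^T (A^*) y, i.e. x^T A^T y = x^T (A^*) y. Since this holds for all x, y, we must have A^* = A^T. Therefore
A^* =
[[2, 3, -3],
 [2, 1, 2]].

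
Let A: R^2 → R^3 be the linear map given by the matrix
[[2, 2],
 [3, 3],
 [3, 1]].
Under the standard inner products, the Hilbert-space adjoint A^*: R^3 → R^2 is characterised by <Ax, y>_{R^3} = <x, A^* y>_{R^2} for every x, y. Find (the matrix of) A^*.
A^* = A^T =
[[2, 3, 3],
 [2, 3, 1]]

For real matrices with standard dot products, the defining identity <Ax, y> = <x, A^* y> gives (Ax)^T y = x^T (A^*) y, i.e. x^T A^T y = x^T (A^*) y. Since this holds for all x, y, we must have A^* = A^T. Therefore
A^* =
[[2, 3, 3],
 [2, 3, 1]].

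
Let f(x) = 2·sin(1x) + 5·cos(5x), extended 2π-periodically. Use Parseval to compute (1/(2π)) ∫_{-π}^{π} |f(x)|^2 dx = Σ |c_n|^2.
Σ |c_n|^2 = 29/2

Expand |f|^2 and use orthogonality of {sin(nx), cos(mx)} on [-π, π]:
  ∫_{-π}^{π} sin(nx)^2 dx = π, ∫ cos(mx)^2 dx = π, and cross terms integrate to 0.
So ∫_{-π}^{π} f(x)^2 dx = 2^2 · π + 5^2 · π = (4 + 25)π.
Divide by 2π: (4 + 25)/2 = 29/2.
By Parseval, this equals Σ |c_n|^2.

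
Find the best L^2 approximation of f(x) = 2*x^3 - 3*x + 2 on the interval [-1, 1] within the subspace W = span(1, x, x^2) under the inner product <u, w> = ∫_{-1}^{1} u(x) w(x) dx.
g(x) = 2 - 9*x/5

The best approximation g ∈ W is the orthogonal projection of f onto W. Writing g = a_0 + a_1 x + a_2 x^2, the coefficients solve the normal equations G · a = b where
  G_{ij} = <φ_i, φ_j> and b_i = <f, φ_i>, with φ_0 = 1, φ_1 = x, φ_2 = x^2.
G =
  [2, 0, 2/3]
  [0, 2/3, 0]
  [2/3, 0, 2/5],
b = (4, -6/5, 4/3).
Solving gives a_0 = 2, a_1 = -9/5, a_2 = 0, so
  g(x) = 2 - 9*x/5.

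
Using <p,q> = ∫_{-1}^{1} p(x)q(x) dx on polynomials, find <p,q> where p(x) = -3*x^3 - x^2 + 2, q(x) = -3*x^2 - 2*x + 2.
<p,q> = 94/15

Expand the product: p(x)·q(x) = 9*x^5 + 9*x^4 - 4*x^3 - 8*x^2 - 4*x + 4.
∫_{-1}^{1} of each monomial x^k gives [2/(k+1) if k even, 0 if k odd]. Integrating term-by-term (or equivalently evaluating the antiderivative F(x) = 3*x^6/2 + 9*x^5/5 - x^4 - 8*x^3/3 - 2*x^2 + 4*x at the endpoints):
  F(1) − F(−1) = 49/30 − (-139/30) = 94/15.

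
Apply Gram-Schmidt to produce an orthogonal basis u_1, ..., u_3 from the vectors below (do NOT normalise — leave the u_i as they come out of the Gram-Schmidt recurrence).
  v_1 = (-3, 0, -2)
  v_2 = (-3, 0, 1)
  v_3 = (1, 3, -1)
Orthogonal basis:
  u_1 = (-3, 0, -2)
  u_2 = (-18/13, 0, 27/13)
  u_3 = (0, 3, 0)

Apply the Gram-Schmidt recurrence
  u_1 = v_1
  u_i = v_i − Σ_{j<i} ((v_i · u_j) / (u_j · u_j)) · u_j.

Step by step this gives:
  u_1 = (-3, 0, -2)
  u_2 = (-18/13, 0, 27/13)
  u_3 = (0, 3, 0)

Orthogonality check:
  u_2 · u_1 = 0 (should be 0)
  u_3 · u_1 = 0 (should be 0)
  u_3 · u_2 = 0 (should be 0)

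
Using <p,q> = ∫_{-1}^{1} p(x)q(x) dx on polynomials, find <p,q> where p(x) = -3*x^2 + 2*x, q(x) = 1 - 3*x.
<p,q> = -6

Expand the product: p(x)·q(x) = 9*x^3 - 9*x^2 + 2*x.
∫_{-1}^{1} of each monomial x^k gives [2/(k+1) if k even, 0 if k odd]. Integrating term-by-term (or equivalently evaluating the antiderivative F(x) = 9*x^4/4 - 3*x^3 + x^2 at the endpoints):
  F(1) − F(−1) = 1/4 − (25/4) = -6.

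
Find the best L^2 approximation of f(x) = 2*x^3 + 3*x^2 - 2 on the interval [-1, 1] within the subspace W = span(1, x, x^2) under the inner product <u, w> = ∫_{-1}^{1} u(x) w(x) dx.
g(x) = 3*x^2 + 6*x/5 - 2

The best approximation g ∈ W is the orthogonal projection of f onto W. Writing g = a_0 + a_1 x + a_2 x^2, the coefficients solve the normal equations G · a = b where
  G_{ij} = <φ_i, φ_j> and b_i = <f, φ_i>, with φ_0 = 1, φ_1 = x, φ_2 = x^2.
G =
  [2, 0, 2/3]
  [0, 2/3, 0]
  [2/3, 0, 2/5],
b = (-2, 4/5, -2/15).
Solving gives a_0 = -2, a_1 = 6/5, a_2 = 3, so
  g(x) = 3*x^2 + 6*x/5 - 2.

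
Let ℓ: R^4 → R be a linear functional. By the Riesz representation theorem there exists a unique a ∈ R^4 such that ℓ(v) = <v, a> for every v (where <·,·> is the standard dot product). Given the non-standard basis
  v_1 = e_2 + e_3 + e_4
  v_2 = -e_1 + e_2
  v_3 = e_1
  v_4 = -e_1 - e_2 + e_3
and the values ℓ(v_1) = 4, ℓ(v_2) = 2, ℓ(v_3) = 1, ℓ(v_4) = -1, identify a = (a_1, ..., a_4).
a = (1, 3, 3, -2)

Write a = (a_1, ..., a_4) in the standard basis. For each basis vector v_i, ℓ(v_i) = <v_i, a> is a linear equation in the a_j's. Collect the n equations into a matrix system V a = ℓ, where row i of V is v_i (expressed in the standard basis). Since V is invertible (lower-triangular with 1s on the diagonal, up to permutation), solve by back-substitution:
  V =
[[0, 1, 1, 1],
 [-1, 1, 0, 0],
 [1, 0, 0, 0],
 [-1, -1, 1, 0]]
  V a = (4, 2, 1, -1)
Solving gives a = (1, 3, 3, -2).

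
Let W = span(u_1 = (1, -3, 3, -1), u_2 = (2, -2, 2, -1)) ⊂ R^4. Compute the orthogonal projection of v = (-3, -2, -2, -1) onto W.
proj_W(v) = (-13/5, -1/5, 1/5, 3/5)

Set up U = [u_1 | ... | u_2] ∈ R^(4×2). The projector onto W = col(U) is P = U (U^T U)^(-1) U^T.
Compute U^T U =
  [20, 15]
  [15, 13],
and U^T v = (-2, -5).
Solve U^T U · c = U^T v for the coefficients: c = (7/5, -2). The projection is proj_W(v) = U c.
Check: (v - proj_W(v)) · u_1 = 0  (should be 0).
Check: (v - proj_W(v)) · u_2 = 0  (should be 0).
Result: proj_W(v) = (-13/5, -1/5, 1/5, 3/5).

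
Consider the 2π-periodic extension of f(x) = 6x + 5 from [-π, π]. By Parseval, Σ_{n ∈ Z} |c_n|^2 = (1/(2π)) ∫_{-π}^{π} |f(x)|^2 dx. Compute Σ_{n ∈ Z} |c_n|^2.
Σ |c_n|^2 = 12π^2 + 25

Expand and integrate term by term over [-π, π]:
  ∫ (6x)^2 dx = 36·(2π^3/3); ∫ 2·6·(5)·x dx = 0 (odd integrand); ∫ 5^2 dx = 25·2π.
So (1/(2π)) ∫_{-π}^{π} (6x + 5)^2 dx = 36π^2/3 + 25 = 12π^2 + 25.
Parseval ⇒ Σ |c_n|^2 = 12π^2 + 25.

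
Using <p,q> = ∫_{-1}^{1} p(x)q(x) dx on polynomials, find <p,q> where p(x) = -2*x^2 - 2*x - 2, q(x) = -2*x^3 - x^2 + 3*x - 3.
<p,q> = 236/15

Expand the product: p(x)·q(x) = 4*x^5 + 6*x^4 + 2*x^2 + 6.
∫_{-1}^{1} of each monomial x^k gives [2/(k+1) if k even, 0 if k odd]. Integrating term-by-term (or equivalently evaluating the antiderivative F(x) = 2*x^6/3 + 6*x^5/5 + 2*x^3/3 + 6*x at the endpoints):
  F(1) − F(−1) = 128/15 − (-36/5) = 236/15.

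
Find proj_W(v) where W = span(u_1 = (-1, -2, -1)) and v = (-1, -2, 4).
proj_W(v) = (-1/6, -1/3, -1/6)

Set up U = [u_1 | ... | u_1] ∈ R^(3×1). The projector onto W = col(U) is P = U (U^T U)^(-1) U^T.
Compute U^T U =
  [6],
and U^T v = (1).
Solve U^T U · c = U^T v for the coefficients: c = (1/6). The projection is proj_W(v) = U c.
Check: (v - proj_W(v)) · u_1 = 0  (should be 0).
Result: proj_W(v) = (-1/6, -1/3, -1/6).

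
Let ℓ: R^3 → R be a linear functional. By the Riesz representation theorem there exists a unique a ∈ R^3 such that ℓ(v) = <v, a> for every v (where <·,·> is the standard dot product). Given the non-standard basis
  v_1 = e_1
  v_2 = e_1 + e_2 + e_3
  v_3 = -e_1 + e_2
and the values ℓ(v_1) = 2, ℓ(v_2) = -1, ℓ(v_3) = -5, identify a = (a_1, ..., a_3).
a = (2, -3, 0)

Write a = (a_1, ..., a_3) in the standard basis. For each basis vector v_i, ℓ(v_i) = <v_i, a> is a linear equation in the a_j's. Collect the n equations into a matrix system V a = ℓ, where row i of V is v_i (expressed in the standard basis). Since V is invertible (lower-triangular with 1s on the diagonal, up to permutation), solve by back-substitution:
  V =
[[1, 0, 0],
 [1, 1, 1],
 [-1, 1, 0]]
  V a = (2, -1, -5)
Solving gives a = (2, -3, 0).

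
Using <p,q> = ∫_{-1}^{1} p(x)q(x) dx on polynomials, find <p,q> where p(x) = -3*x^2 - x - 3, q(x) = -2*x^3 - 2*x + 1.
<p,q> = -88/15

Expand the product: p(x)·q(x) = 6*x^5 + 2*x^4 + 12*x^3 - x^2 + 5*x - 3.
∫_{-1}^{1} of each monomial x^k gives [2/(k+1) if k even, 0 if k odd]. Integrating term-by-term (or equivalently evaluating the antiderivative F(x) = x^6 + 2*x^5/5 + 3*x^4 - x^3/3 + 5*x^2/2 - 3*x at the endpoints):
  F(1) − F(−1) = 107/30 − (283/30) = -88/15.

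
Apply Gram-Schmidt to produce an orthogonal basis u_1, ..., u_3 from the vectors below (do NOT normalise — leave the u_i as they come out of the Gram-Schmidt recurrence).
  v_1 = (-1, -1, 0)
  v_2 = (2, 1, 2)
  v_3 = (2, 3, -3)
Orthogonal basis:
  u_1 = (-1, -1, 0)
  u_2 = (1/2, -1/2, 2)
  u_3 = (2/9, -2/9, -1/9)

Apply the Gram-Schmidt recurrence
  u_1 = v_1
  u_i = v_i − Σ_{j<i} ((v_i · u_j) / (u_j · u_j)) · u_j.

Step by step this gives:
  u_1 = (-1, -1, 0)
  u_2 = (1/2, -1/2, 2)
  u_3 = (2/9, -2/9, -1/9)

Orthogonality check:
  u_2 · u_1 = 0 (should be 0)
  u_3 · u_1 = 0 (should be 0)
  u_3 · u_2 = 0 (should be 0)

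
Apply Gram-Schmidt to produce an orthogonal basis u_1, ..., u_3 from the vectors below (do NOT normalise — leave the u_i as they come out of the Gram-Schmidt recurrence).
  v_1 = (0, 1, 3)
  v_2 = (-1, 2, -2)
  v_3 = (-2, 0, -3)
Orthogonal basis:
  u_1 = (0, 1, 3)
  u_2 = (-1, 12/5, -4/5)
  u_3 = (-52/37, -39/74, 13/74)

Apply the Gram-Schmidt recurrence
  u_1 = v_1
  u_i = v_i − Σ_{j<i} ((v_i · u_j) / (u_j · u_j)) · u_j.

Step by step this gives:
  u_1 = (0, 1, 3)
  u_2 = (-1, 12/5, -4/5)
  u_3 = (-52/37, -39/74, 13/74)

Orthogonality check:
  u_2 · u_1 = 0 (should be 0)
  u_3 · u_1 = 0 (should be 0)
  u_3 · u_2 = 0 (should be 0)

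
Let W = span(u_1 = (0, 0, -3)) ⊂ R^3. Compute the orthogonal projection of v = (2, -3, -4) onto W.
proj_W(v) = (0, 0, -4)

Set up U = [u_1 | ... | u_1] ∈ R^(3×1). The projector onto W = col(U) is P = U (U^T U)^(-1) U^T.
Compute U^T U =
  [9],
and U^T v = (12).
Solve U^T U · c = U^T v for the coefficients: c = (4/3). The projection is proj_W(v) = U c.
Check: (v - proj_W(v)) · u_1 = 0  (should be 0).
Result: proj_W(v) = (0, 0, -4).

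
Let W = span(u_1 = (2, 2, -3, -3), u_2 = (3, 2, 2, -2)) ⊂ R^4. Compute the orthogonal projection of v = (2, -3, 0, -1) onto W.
proj_W(v) = (64/223, 43/223, 81/446, -87/446)

Set up U = [u_1 | ... | u_2] ∈ R^(4×2). The projector onto W = col(U) is P = U (U^T U)^(-1) U^T.
Compute U^T U =
  [26, 10]
  [10, 21],
and U^T v = (1, 2).
Solve U^T U · c = U^T v for the coefficients: c = (1/446, 21/223). The projection is proj_W(v) = U c.
Check: (v - proj_W(v)) · u_1 = 0  (should be 0).
Check: (v - proj_W(v)) · u_2 = 0  (should be 0).
Result: proj_W(v) = (64/223, 43/223, 81/446, -87/446).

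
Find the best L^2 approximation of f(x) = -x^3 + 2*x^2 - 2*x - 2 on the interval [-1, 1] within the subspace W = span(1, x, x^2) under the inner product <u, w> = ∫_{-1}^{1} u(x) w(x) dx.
g(x) = 2*x^2 - 13*x/5 - 2

The best approximation g ∈ W is the orthogonal projection of f onto W. Writing g = a_0 + a_1 x + a_2 x^2, the coefficients solve the normal equations G · a = b where
  G_{ij} = <φ_i, φ_j> and b_i = <f, φ_i>, with φ_0 = 1, φ_1 = x, φ_2 = x^2.
G =
  [2, 0, 2/3]
  [0, 2/3, 0]
  [2/3, 0, 2/5],
b = (-8/3, -26/15, -8/15).
Solving gives a_0 = -2, a_1 = -13/5, a_2 = 2, so
  g(x) = 2*x^2 - 13*x/5 - 2.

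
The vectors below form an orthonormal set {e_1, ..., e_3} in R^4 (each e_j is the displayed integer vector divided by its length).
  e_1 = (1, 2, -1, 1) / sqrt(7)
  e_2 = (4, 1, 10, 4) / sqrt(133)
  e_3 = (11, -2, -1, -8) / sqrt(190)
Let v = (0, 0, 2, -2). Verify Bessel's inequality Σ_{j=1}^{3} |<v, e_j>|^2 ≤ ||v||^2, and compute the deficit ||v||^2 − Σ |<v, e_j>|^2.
Σ |<v, e_j>|^2 = 22/5; ||v||^2 = 8; deficit = 18/5

Write each e_j = u_j / sqrt(<u_j, u_j>) where u_j is the displayed integer vector. Then <v, e_j> = <v, u_j> / sqrt(<u_j, u_j>), so |<v, e_j>|^2 = <v, u_j>^2 / <u_j, u_j>.
Coefficients: <v, e_1> = -4/sqrt(7), <v, e_2> = 12/sqrt(133), <v, e_3> = 14/sqrt(190).
Square and sum: Σ |<v, e_j>|^2 = 22/5.
Compute ||v||^2 = v·v = 8.
Deficit = 8 − 22/5 = 18/5 ≥ 0, confirming Bessel's inequality. (The deficit equals ||v − Σ <v,e_j> e_j||^2, the squared distance from v to span{e_j}.)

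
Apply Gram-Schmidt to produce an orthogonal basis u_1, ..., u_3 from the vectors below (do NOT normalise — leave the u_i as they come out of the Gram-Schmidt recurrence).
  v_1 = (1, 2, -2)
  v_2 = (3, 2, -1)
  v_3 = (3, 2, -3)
Orthogonal basis:
  u_1 = (1, 2, -2)
  u_2 = (2, 0, 1)
  u_3 = (16/45, -8/9, -32/45)

Apply the Gram-Schmidt recurrence
  u_1 = v_1
  u_i = v_i − Σ_{j<i} ((v_i · u_j) / (u_j · u_j)) · u_j.

Step by step this gives:
  u_1 = (1, 2, -2)
  u_2 = (2, 0, 1)
  u_3 = (16/45, -8/9, -32/45)

Orthogonality check:
  u_2 · u_1 = 0 (should be 0)
  u_3 · u_1 = 0 (should be 0)
  u_3 · u_2 = 0 (should be 0)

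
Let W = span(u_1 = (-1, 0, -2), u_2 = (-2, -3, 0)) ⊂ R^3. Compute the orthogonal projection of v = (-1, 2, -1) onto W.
proj_W(v) = (5/61, 78/61, -94/61)

Set up U = [u_1 | ... | u_2] ∈ R^(3×2). The projector onto W = col(U) is P = U (U^T U)^(-1) U^T.
Compute U^T U =
  [5, 2]
  [2, 13],
and U^T v = (3, -4).
Solve U^T U · c = U^T v for the coefficients: c = (47/61, -26/61). The projection is proj_W(v) = U c.
Check: (v - proj_W(v)) · u_1 = 0  (should be 0).
Check: (v - proj_W(v)) · u_2 = 0  (should be 0).
Result: proj_W(v) = (5/61, 78/61, -94/61).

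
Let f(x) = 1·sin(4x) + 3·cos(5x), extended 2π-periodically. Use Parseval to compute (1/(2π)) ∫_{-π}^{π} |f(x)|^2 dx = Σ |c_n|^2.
Σ |c_n|^2 = 5

Expand |f|^2 and use orthogonality of {sin(nx), cos(mx)} on [-π, π]:
  ∫_{-π}^{π} sin(nx)^2 dx = π, ∫ cos(mx)^2 dx = π, and cross terms integrate to 0.
So ∫_{-π}^{π} f(x)^2 dx = 1^2 · π + 3^2 · π = (1 + 9)π.
Divide by 2π: (1 + 9)/2 = 5.
By Parseval, this equals Σ |c_n|^2.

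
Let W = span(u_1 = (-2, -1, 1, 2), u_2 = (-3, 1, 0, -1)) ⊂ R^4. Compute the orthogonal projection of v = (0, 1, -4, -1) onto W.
proj_W(v) = (43/101, 124/101, -83/101, -207/101)

Set up U = [u_1 | ... | u_2] ∈ R^(4×2). The projector onto W = col(U) is P = U (U^T U)^(-1) U^T.
Compute U^T U =
  [10, 3]
  [3, 11],
and U^T v = (-7, 2).
Solve U^T U · c = U^T v for the coefficients: c = (-83/101, 41/101). The projection is proj_W(v) = U c.
Check: (v - proj_W(v)) · u_1 = 0  (should be 0).
Check: (v - proj_W(v)) · u_2 = 0  (should be 0).
Result: proj_W(v) = (43/101, 124/101, -83/101, -207/101).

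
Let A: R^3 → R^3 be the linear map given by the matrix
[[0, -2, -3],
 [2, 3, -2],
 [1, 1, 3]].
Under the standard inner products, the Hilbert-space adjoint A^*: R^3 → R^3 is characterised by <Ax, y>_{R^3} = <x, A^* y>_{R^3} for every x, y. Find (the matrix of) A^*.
A^* = A^T =
[[0, 2, 1],
 [-2, 3, 1],
 [-3, -2, 3]]

For real matrices with standard dot products, the defining identity <Ax, y> = <x, A^* y> gives (Ax)^T y = x^T (A^*) y, i.e. x^T A^T y = x^T (A^*) y. Since this holds for all x, y, we must have A^* = A^T. Therefore
A^* =
[[0, 2, 1],
 [-2, 3, 1],
 [-3, -2, 3]].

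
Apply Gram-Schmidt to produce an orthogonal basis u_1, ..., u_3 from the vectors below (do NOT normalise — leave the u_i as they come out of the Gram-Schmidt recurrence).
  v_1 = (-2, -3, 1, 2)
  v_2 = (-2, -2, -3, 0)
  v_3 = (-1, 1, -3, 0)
Orthogonal basis:
  u_1 = (-2, -3, 1, 2)
  u_2 = (-11/9, -5/6, -61/18, -7/9)
  u_3 = (-139/257, 244/257, -70/257, 262/257)

Apply the Gram-Schmidt recurrence
  u_1 = v_1
  u_i = v_i − Σ_{j<i} ((v_i · u_j) / (u_j · u_j)) · u_j.

Step by step this gives:
  u_1 = (-2, -3, 1, 2)
  u_2 = (-11/9, -5/6, -61/18, -7/9)
  u_3 = (-139/257, 244/257, -70/257, 262/257)

Orthogonality check:
  u_2 · u_1 = 0 (should be 0)
  u_3 · u_1 = 0 (should be 0)
  u_3 · u_2 = 0 (should be 0)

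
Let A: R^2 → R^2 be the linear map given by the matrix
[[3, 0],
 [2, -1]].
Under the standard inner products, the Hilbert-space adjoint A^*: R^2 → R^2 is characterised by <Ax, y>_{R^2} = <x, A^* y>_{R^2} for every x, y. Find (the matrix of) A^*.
A^* = A^T =
[[3, 2],
 [0, -1]]

For real matrices with standard dot products, the defining identity <Ax, y> = <x, A^* y> gives (Ax)^T y = x^T (A^*) y, i.e. x^T A^T y = x^T (A^*) y. Since this holds for all x, y, we must have A^* = A^T. Therefore
A^* =
[[3, 2],
 [0, -1]].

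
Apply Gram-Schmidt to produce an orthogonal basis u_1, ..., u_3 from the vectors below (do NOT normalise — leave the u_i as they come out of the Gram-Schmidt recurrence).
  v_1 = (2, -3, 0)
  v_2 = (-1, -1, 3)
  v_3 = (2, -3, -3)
Orthogonal basis:
  u_1 = (2, -3, 0)
  u_2 = (-15/13, -10/13, 3)
  u_3 = (-135/142, -45/71, -75/142)

Apply the Gram-Schmidt recurrence
  u_1 = v_1
  u_i = v_i − Σ_{j<i} ((v_i · u_j) / (u_j · u_j)) · u_j.

Step by step this gives:
  u_1 = (2, -3, 0)
  u_2 = (-15/13, -10/13, 3)
  u_3 = (-135/142, -45/71, -75/142)

Orthogonality check:
  u_2 · u_1 = 0 (should be 0)
  u_3 · u_1 = 0 (should be 0)
  u_3 · u_2 = 0 (should be 0)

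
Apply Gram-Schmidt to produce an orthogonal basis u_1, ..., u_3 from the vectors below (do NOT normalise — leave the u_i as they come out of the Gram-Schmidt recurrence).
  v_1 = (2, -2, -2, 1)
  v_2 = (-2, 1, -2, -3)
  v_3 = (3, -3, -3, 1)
Orthogonal basis:
  u_1 = (2, -2, -2, 1)
  u_2 = (-16/13, 3/13, -36/13, -34/13)
  u_3 = (37/209, -20/209, 31/209, -52/209)

Apply the Gram-Schmidt recurrence
  u_1 = v_1
  u_i = v_i − Σ_{j<i} ((v_i · u_j) / (u_j · u_j)) · u_j.

Step by step this gives:
  u_1 = (2, -2, -2, 1)
  u_2 = (-16/13, 3/13, -36/13, -34/13)
  u_3 = (37/209, -20/209, 31/209, -52/209)

Orthogonality check:
  u_2 · u_1 = 0 (should be 0)
  u_3 · u_1 = 0 (should be 0)
  u_3 · u_2 = 0 (should be 0)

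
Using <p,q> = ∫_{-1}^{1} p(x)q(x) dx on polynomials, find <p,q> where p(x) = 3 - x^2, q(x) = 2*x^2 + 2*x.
<p,q> = 16/5

Expand the product: p(x)·q(x) = -2*x^4 - 2*x^3 + 6*x^2 + 6*x.
∫_{-1}^{1} of each monomial x^k gives [2/(k+1) if k even, 0 if k odd]. Integrating term-by-term (or equivalently evaluating the antiderivative F(x) = -2*x^5/5 - x^4/2 + 2*x^3 + 3*x^2 at the endpoints):
  F(1) − F(−1) = 41/10 − (9/10) = 16/5.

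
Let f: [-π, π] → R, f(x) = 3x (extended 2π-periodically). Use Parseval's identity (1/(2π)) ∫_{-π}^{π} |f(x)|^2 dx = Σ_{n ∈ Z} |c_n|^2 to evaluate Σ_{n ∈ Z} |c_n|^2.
Σ |c_n|^2 = 3π^2

Expand and integrate term by term over [-π, π]:
  ∫ (3x)^2 dx = 9·(2π^3/3); ∫ 2·3·(0)·x dx = 0 (odd integrand); ∫ 0^2 dx = 0·2π.
So (1/(2π)) ∫_{-π}^{π} (3x)^2 dx = 9π^2/3 + 0 = 3π^2.
Parseval ⇒ Σ |c_n|^2 = 3π^2.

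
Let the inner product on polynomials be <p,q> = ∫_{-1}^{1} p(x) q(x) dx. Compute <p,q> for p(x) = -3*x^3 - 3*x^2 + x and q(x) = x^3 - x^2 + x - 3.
<p,q> = 652/105

Expand the product: p(x)·q(x) = -3*x^6 + x^4 + 5*x^3 + 10*x^2 - 3*x.
∫_{-1}^{1} of each monomial x^k gives [2/(k+1) if k even, 0 if k odd]. Integrating term-by-term (or equivalently evaluating the antiderivative F(x) = -3*x^7/7 + x^5/5 + 5*x^4/4 + 10*x^3/3 - 3*x^2/2 at the endpoints):
  F(1) − F(−1) = 1199/420 − (-1409/420) = 652/105.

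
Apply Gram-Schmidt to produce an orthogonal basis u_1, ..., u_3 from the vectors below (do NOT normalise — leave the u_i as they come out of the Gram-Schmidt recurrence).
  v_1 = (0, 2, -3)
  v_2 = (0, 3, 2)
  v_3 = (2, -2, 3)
Orthogonal basis:
  u_1 = (0, 2, -3)
  u_2 = (0, 3, 2)
  u_3 = (2, 0, 0)

Apply the Gram-Schmidt recurrence
  u_1 = v_1
  u_i = v_i − Σ_{j<i} ((v_i · u_j) / (u_j · u_j)) · u_j.

Step by step this gives:
  u_1 = (0, 2, -3)
  u_2 = (0, 3, 2)
  u_3 = (2, 0, 0)

Orthogonality check:
  u_2 · u_1 = 0 (should be 0)
  u_3 · u_1 = 0 (should be 0)
  u_3 · u_2 = 0 (should be 0)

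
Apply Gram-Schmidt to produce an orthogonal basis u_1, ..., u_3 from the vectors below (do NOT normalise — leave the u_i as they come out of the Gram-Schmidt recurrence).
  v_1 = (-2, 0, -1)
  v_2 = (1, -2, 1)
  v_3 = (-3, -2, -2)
Orthogonal basis:
  u_1 = (-2, 0, -1)
  u_2 = (-1/5, -2, 2/5)
  u_3 = (8/21, -4/21, -16/21)

Apply the Gram-Schmidt recurrence
  u_1 = v_1
  u_i = v_i − Σ_{j<i} ((v_i · u_j) / (u_j · u_j)) · u_j.

Step by step this gives:
  u_1 = (-2, 0, -1)
  u_2 = (-1/5, -2, 2/5)
  u_3 = (8/21, -4/21, -16/21)

Orthogonality check:
  u_2 · u_1 = 0 (should be 0)
  u_3 · u_1 = 0 (should be 0)
  u_3 · u_2 = 0 (should be 0)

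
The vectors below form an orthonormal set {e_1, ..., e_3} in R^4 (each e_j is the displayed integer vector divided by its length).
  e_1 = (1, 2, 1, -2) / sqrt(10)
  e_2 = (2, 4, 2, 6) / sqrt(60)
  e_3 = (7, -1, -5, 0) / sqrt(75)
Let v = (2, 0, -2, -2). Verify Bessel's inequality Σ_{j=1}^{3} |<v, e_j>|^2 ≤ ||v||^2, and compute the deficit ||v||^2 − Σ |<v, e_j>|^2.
Σ |<v, e_j>|^2 = 292/25; ||v||^2 = 12; deficit = 8/25

Write each e_j = u_j / sqrt(<u_j, u_j>) where u_j is the displayed integer vector. Then <v, e_j> = <v, u_j> / sqrt(<u_j, u_j>), so |<v, e_j>|^2 = <v, u_j>^2 / <u_j, u_j>.
Coefficients: <v, e_1> = 4/sqrt(10), <v, e_2> = -12/sqrt(60), <v, e_3> = 24/sqrt(75).
Square and sum: Σ |<v, e_j>|^2 = 292/25.
Compute ||v||^2 = v·v = 12.
Deficit = 12 − 292/25 = 8/25 ≥ 0, confirming Bessel's inequality. (The deficit equals ||v − Σ <v,e_j> e_j||^2, the squared distance from v to span{e_j}.)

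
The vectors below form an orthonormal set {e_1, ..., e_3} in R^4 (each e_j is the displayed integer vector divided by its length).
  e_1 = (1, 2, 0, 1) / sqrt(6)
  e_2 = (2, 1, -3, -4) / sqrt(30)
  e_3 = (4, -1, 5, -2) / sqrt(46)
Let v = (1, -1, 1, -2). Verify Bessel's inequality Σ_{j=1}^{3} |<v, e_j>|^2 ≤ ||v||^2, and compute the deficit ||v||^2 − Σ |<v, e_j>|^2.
Σ |<v, e_j>|^2 = 1601/230; ||v||^2 = 7; deficit = 9/230

Write each e_j = u_j / sqrt(<u_j, u_j>) where u_j is the displayed integer vector. Then <v, e_j> = <v, u_j> / sqrt(<u_j, u_j>), so |<v, e_j>|^2 = <v, u_j>^2 / <u_j, u_j>.
Coefficients: <v, e_1> = -3/sqrt(6), <v, e_2> = 6/sqrt(30), <v, e_3> = 14/sqrt(46).
Square and sum: Σ |<v, e_j>|^2 = 1601/230.
Compute ||v||^2 = v·v = 7.
Deficit = 7 − 1601/230 = 9/230 ≥ 0, confirming Bessel's inequality. (The deficit equals ||v − Σ <v,e_j> e_j||^2, the squared distance from v to span{e_j}.)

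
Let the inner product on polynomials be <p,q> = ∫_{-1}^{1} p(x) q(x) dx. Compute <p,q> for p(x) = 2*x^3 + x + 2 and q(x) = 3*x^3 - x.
<p,q> = 152/105

Expand the product: p(x)·q(x) = 6*x^6 + x^4 + 6*x^3 - x^2 - 2*x.
∫_{-1}^{1} of each monomial x^k gives [2/(k+1) if k even, 0 if k odd]. Integrating term-by-term (or equivalently evaluating the antiderivative F(x) = 6*x^7/7 + x^5/5 + 3*x^4/2 - x^3/3 - x^2 at the endpoints):
  F(1) − F(−1) = 257/210 − (-47/210) = 152/105.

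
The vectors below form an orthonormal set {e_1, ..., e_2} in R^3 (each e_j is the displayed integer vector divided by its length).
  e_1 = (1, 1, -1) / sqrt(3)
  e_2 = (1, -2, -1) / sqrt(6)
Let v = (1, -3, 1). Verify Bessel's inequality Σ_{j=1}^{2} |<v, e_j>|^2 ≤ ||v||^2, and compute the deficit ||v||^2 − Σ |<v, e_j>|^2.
Σ |<v, e_j>|^2 = 9; ||v||^2 = 11; deficit = 2

Write each e_j = u_j / sqrt(<u_j, u_j>) where u_j is the displayed integer vector. Then <v, e_j> = <v, u_j> / sqrt(<u_j, u_j>), so |<v, e_j>|^2 = <v, u_j>^2 / <u_j, u_j>.
Coefficients: <v, e_1> = -3/sqrt(3), <v, e_2> = 6/sqrt(6).
Square and sum: Σ |<v, e_j>|^2 = 9.
Compute ||v||^2 = v·v = 11.
Deficit = 11 − 9 = 2 ≥ 0, confirming Bessel's inequality. (The deficit equals ||v − Σ <v,e_j> e_j||^2, the squared distance from v to span{e_j}.)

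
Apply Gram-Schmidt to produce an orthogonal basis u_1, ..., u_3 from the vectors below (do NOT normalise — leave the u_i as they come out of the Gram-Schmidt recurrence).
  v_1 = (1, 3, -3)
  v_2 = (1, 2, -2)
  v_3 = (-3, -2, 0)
Orthogonal basis:
  u_1 = (1, 3, -3)
  u_2 = (6/19, -1/19, 1/19)
  u_3 = (0, -1, -1)

Apply the Gram-Schmidt recurrence
  u_1 = v_1
  u_i = v_i − Σ_{j<i} ((v_i · u_j) / (u_j · u_j)) · u_j.

Step by step this gives:
  u_1 = (1, 3, -3)
  u_2 = (6/19, -1/19, 1/19)
  u_3 = (0, -1, -1)

Orthogonality check:
  u_2 · u_1 = 0 (should be 0)
  u_3 · u_1 = 0 (should be 0)
  u_3 · u_2 = 0 (should be 0)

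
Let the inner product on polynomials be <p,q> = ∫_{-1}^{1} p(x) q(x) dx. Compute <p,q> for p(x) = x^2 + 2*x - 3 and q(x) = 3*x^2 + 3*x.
<p,q> = -4/5

Expand the product: p(x)·q(x) = 3*x^4 + 9*x^3 - 3*x^2 - 9*x.
∫_{-1}^{1} of each monomial x^k gives [2/(k+1) if k even, 0 if k odd]. Integrating term-by-term (or equivalently evaluating the antiderivative F(x) = 3*x^5/5 + 9*x^4/4 - x^3 - 9*x^2/2 at the endpoints):
  F(1) − F(−1) = -53/20 − (-37/20) = -4/5.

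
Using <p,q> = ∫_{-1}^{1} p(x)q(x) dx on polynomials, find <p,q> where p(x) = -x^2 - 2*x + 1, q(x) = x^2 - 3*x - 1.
<p,q> = 44/15

Expand the product: p(x)·q(x) = -x^4 + x^3 + 8*x^2 - x - 1.
∫_{-1}^{1} of each monomial x^k gives [2/(k+1) if k even, 0 if k odd]. Integrating term-by-term (or equivalently evaluating the antiderivative F(x) = -x^5/5 + x^4/4 + 8*x^3/3 - x^2/2 - x at the endpoints):
  F(1) − F(−1) = 73/60 − (-103/60) = 44/15.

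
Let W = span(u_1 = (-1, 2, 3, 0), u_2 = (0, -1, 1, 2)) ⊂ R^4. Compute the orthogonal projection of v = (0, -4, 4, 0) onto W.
proj_W(v) = (-16/83, -76/83, 156/83, 216/83)

Set up U = [u_1 | ... | u_2] ∈ R^(4×2). The projector onto W = col(U) is P = U (U^T U)^(-1) U^T.
Compute U^T U =
  [14, 1]
  [1, 6],
and U^T v = (4, 8).
Solve U^T U · c = U^T v for the coefficients: c = (16/83, 108/83). The projection is proj_W(v) = U c.
Check: (v - proj_W(v)) · u_1 = 0  (should be 0).
Check: (v - proj_W(v)) · u_2 = 0  (should be 0).
Result: proj_W(v) = (-16/83, -76/83, 156/83, 216/83).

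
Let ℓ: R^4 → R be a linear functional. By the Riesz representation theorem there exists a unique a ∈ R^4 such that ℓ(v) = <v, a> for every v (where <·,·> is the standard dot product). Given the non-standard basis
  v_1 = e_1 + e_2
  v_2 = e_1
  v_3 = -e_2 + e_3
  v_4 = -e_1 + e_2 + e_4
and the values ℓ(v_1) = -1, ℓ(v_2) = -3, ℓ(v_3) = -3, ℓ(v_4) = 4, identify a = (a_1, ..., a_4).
a = (-3, 2, -1, -1)

Write a = (a_1, ..., a_4) in the standard basis. For each basis vector v_i, ℓ(v_i) = <v_i, a> is a linear equation in the a_j's. Collect the n equations into a matrix system V a = ℓ, where row i of V is v_i (expressed in the standard basis). Since V is invertible (lower-triangular with 1s on the diagonal, up to permutation), solve by back-substitution:
  V =
[[1, 1, 0, 0],
 [1, 0, 0, 0],
 [0, -1, 1, 0],
 [-1, 1, 0, 1]]
  V a = (-1, -3, -3, 4)
Solving gives a = (-3, 2, -1, -1).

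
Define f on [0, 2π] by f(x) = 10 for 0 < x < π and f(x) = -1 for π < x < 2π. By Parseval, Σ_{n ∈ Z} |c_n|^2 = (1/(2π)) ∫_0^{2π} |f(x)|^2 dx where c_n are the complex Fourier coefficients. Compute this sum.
Σ |c_n|^2 = 101/2

Parseval equates the L^2 energy of f (normalised by 1/(2π)) with the ℓ^2 sum of its Fourier coefficients: (1/(2π)) ∫_0^{2π} |f|^2 = Σ |c_n|^2.
Compute the left side: (1/(2π)) [∫_0^π 10^2 dx + ∫_π^{2π} (-1)^2 dx] = (1/(2π)) · (100π + 1π) = (100 + 1)/2 = 101/2.
So Σ_{n ∈ Z} |c_n|^2 = 101/2.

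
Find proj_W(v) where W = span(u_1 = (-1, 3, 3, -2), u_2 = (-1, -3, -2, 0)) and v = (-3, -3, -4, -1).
proj_W(v) = (-146/63, -30/7, -152/63, -8/9)

Set up U = [u_1 | ... | u_2] ∈ R^(4×2). The projector onto W = col(U) is P = U (U^T U)^(-1) U^T.
Compute U^T U =
  [23, -14]
  [-14, 14],
and U^T v = (-16, 20).
Solve U^T U · c = U^T v for the coefficients: c = (4/9, 118/63). The projection is proj_W(v) = U c.
Check: (v - proj_W(v)) · u_1 = 0  (should be 0).
Check: (v - proj_W(v)) · u_2 = 0  (should be 0).
Result: proj_W(v) = (-146/63, -30/7, -152/63, -8/9).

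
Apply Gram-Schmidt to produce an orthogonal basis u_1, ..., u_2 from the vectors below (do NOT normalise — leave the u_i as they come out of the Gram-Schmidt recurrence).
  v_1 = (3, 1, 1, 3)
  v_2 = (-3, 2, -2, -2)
Orthogonal basis:
  u_1 = (3, 1, 1, 3)
  u_2 = (-3/4, 11/4, -5/4, 1/4)

Apply the Gram-Schmidt recurrence
  u_1 = v_1
  u_i = v_i − Σ_{j<i} ((v_i · u_j) / (u_j · u_j)) · u_j.

Step by step this gives:
  u_1 = (3, 1, 1, 3)
  u_2 = (-3/4, 11/4, -5/4, 1/4)

Orthogonality check:
  u_2 · u_1 = 0 (should be 0)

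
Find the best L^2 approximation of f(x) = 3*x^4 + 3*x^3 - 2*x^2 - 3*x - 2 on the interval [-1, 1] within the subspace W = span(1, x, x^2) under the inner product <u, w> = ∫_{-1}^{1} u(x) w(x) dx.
g(x) = 4*x^2/7 - 6*x/5 - 79/35

The best approximation g ∈ W is the orthogonal projection of f onto W. Writing g = a_0 + a_1 x + a_2 x^2, the coefficients solve the normal equations G · a = b where
  G_{ij} = <φ_i, φ_j> and b_i = <f, φ_i>, with φ_0 = 1, φ_1 = x, φ_2 = x^2.
G =
  [2, 0, 2/3]
  [0, 2/3, 0]
  [2/3, 0, 2/5],
b = (-62/15, -4/5, -134/105).
Solving gives a_0 = -79/35, a_1 = -6/5, a_2 = 4/7, so
  g(x) = 4*x^2/7 - 6*x/5 - 79/35.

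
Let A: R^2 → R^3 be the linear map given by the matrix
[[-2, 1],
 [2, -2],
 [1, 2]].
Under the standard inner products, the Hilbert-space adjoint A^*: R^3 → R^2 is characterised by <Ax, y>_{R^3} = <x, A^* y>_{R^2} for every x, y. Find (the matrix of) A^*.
A^* = A^T =
[[-2, 2, 1],
 [1, -2, 2]]

For real matrices with standard dot products, the defining identity <Ax, y> = <x, A^* y> gives (Ax)^T y = x^T (A^*) y, i.e. x^T A^T y = x^T (A^*) y. Since this holds for all x, y, we must have A^* = A^T. Therefore
A^* =
[[-2, 2, 1],
 [1, -2, 2]].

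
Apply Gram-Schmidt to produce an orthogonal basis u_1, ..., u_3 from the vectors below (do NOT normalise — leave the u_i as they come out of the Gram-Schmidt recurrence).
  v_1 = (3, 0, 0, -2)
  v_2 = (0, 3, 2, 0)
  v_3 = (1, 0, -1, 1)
Orthogonal basis:
  u_1 = (3, 0, 0, -2)
  u_2 = (0, 3, 2, 0)
  u_3 = (10/13, 6/13, -9/13, 15/13)

Apply the Gram-Schmidt recurrence
  u_1 = v_1
  u_i = v_i − Σ_{j<i} ((v_i · u_j) / (u_j · u_j)) · u_j.

Step by step this gives:
  u_1 = (3, 0, 0, -2)
  u_2 = (0, 3, 2, 0)
  u_3 = (10/13, 6/13, -9/13, 15/13)

Orthogonality check:
  u_2 · u_1 = 0 (should be 0)
  u_3 · u_1 = 0 (should be 0)
  u_3 · u_2 = 0 (should be 0)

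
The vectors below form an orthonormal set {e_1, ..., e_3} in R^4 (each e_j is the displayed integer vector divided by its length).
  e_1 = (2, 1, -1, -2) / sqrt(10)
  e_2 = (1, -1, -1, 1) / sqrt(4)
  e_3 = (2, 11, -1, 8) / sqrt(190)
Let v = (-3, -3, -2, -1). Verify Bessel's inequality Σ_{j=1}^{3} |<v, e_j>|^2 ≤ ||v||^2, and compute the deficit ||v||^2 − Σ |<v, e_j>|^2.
Σ |<v, e_j>|^2 = 1019/76; ||v||^2 = 23; deficit = 729/76

Write each e_j = u_j / sqrt(<u_j, u_j>) where u_j is the displayed integer vector. Then <v, e_j> = <v, u_j> / sqrt(<u_j, u_j>), so |<v, e_j>|^2 = <v, u_j>^2 / <u_j, u_j>.
Coefficients: <v, e_1> = -5/sqrt(10), <v, e_2> = 1/sqrt(4), <v, e_3> = -45/sqrt(190).
Square and sum: Σ |<v, e_j>|^2 = 1019/76.
Compute ||v||^2 = v·v = 23.
Deficit = 23 − 1019/76 = 729/76 ≥ 0, confirming Bessel's inequality. (The deficit equals ||v − Σ <v,e_j> e_j||^2, the squared distance from v to span{e_j}.)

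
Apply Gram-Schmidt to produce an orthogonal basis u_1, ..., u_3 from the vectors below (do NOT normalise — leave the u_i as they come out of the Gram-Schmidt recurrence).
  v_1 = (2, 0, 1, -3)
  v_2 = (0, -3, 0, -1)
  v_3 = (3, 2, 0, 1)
Orthogonal basis:
  u_1 = (2, 0, 1, -3)
  u_2 = (-3/7, -3, -3/14, -5/14)
  u_3 = (291/131, -59/131, -51/131, 177/131)

Apply the Gram-Schmidt recurrence
  u_1 = v_1
  u_i = v_i − Σ_{j<i} ((v_i · u_j) / (u_j · u_j)) · u_j.

Step by step this gives:
  u_1 = (2, 0, 1, -3)
  u_2 = (-3/7, -3, -3/14, -5/14)
  u_3 = (291/131, -59/131, -51/131, 177/131)

Orthogonality check:
  u_2 · u_1 = 0 (should be 0)
  u_3 · u_1 = 0 (should be 0)
  u_3 · u_2 = 0 (should be 0)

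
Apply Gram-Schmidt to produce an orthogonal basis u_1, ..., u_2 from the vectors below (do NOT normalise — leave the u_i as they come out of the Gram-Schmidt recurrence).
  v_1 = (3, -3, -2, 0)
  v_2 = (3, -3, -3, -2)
Orthogonal basis:
  u_1 = (3, -3, -2, 0)
  u_2 = (-3/11, 3/11, -9/11, -2)

Apply the Gram-Schmidt recurrence
  u_1 = v_1
  u_i = v_i − Σ_{j<i} ((v_i · u_j) / (u_j · u_j)) · u_j.

Step by step this gives:
  u_1 = (3, -3, -2, 0)
  u_2 = (-3/11, 3/11, -9/11, -2)

Orthogonality check:
  u_2 · u_1 = 0 (should be 0)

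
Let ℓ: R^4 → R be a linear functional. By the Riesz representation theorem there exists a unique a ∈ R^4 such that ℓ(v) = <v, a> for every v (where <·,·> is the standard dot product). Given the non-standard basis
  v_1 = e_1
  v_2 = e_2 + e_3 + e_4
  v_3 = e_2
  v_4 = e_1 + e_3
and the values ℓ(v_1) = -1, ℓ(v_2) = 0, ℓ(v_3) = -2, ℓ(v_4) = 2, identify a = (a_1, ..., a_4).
a = (-1, -2, 3, -1)

Write a = (a_1, ..., a_4) in the standard basis. For each basis vector v_i, ℓ(v_i) = <v_i, a> is a linear equation in the a_j's. Collect the n equations into a matrix system V a = ℓ, where row i of V is v_i (expressed in the standard basis). Since V is invertible (lower-triangular with 1s on the diagonal, up to permutation), solve by back-substitution:
  V =
[[1, 0, 0, 0],
 [0, 1, 1, 1],
 [0, 1, 0, 0],
 [1, 0, 1, 0]]
  V a = (-1, 0, -2, 2)
Solving gives a = (-1, -2, 3, -1).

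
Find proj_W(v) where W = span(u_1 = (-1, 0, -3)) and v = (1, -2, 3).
proj_W(v) = (1, 0, 3)

Set up U = [u_1 | ... | u_1] ∈ R^(3×1). The projector onto W = col(U) is P = U (U^T U)^(-1) U^T.
Compute U^T U =
  [10],
and U^T v = (-10).
Solve U^T U · c = U^T v for the coefficients: c = (-1). The projection is proj_W(v) = U c.
Check: (v - proj_W(v)) · u_1 = 0  (should be 0).
Result: proj_W(v) = (1, 0, 3).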